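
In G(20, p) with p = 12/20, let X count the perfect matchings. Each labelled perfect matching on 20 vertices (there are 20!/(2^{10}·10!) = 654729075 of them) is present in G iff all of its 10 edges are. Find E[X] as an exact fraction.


K_20 has 20!/(2^{10}·10!) = 654729075 labelled perfect matchings.
For each such perfect matching H, let X_H = 1 if all 10 edges of H are present in G. Then P[X_H = 1] = p^{10} = (3/5)^{10} = 59049/9765625.
By linearity of expectation: E[X] = Σ_H E[X_H] = 654729075 · p^{10} = 654729075 · 59049/9765625 = 1546443885987/390625.
Numerically: E[X] ≈ 3.959e+06.

E[X] = 654729075 · (3/5)^{10} = 1546443885987/390625 ≈ 3.959e+06.


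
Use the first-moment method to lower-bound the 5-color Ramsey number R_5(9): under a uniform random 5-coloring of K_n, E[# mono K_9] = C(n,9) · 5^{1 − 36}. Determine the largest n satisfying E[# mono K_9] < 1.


We need C(n, 9) · 5^{1 − 36} < 1, i.e. C(n, 9) < 5^{36 − 1} = 2910383045673370361328125.
Check values of n near the boundary:
  n = 2169: C(2169, 9) = 2879753360044504243499683; 2879753360044504243499683 < 2910383045673370361328125? YES
  n = 2170: C(2170, 9) = 2891746779868845075610510; 2891746779868845075610510 < 2910383045673370361328125? YES
  n = 2171: C(2171, 9) = 2903784578674959601827205; 2903784578674959601827205 < 2910383045673370361328125? YES
  n = 2172: C(2172, 9) = 2915866900084148060642020; 2915866900084148060642020 < 2910383045673370361328125? NO
  n = 2173: C(2173, 9) = 2927993888115921319674265; 2927993888115921319674265 < 2910383045673370361328125? NO
The largest n with C(n, 9) < 2910383045673370361328125 is n = 2171 (where E[X] = 580756915734991920365441/582076609134674072265625 ≈ 0.9977328). Hence R_5(9) > 2171, i.e. R_5(9) ≥ 2172.

Largest n = 2171; hence R_5(9) > 2171.


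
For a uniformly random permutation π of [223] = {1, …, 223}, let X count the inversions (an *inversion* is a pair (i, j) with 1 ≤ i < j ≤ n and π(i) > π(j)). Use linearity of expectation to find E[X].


Write X = Σ X_I over the C(223, 2) = 24753 pairs i < j, with X_I the indicator of one inversion.
There are 24753 indicators.
For each fixed pair i < j, the values π(i) and π(j) are two distinct elements of {1, …, 223} in uniformly random order; by symmetry P[π(i) > π(j)] = 1/2.
By linearity: E[X] = 24753 · (1/2) = C(223, 2) · (1/2) = 24753/2 = 24753/2 ≈ 12376.500000.

E[X] = 24753/2 = 12376.500000.


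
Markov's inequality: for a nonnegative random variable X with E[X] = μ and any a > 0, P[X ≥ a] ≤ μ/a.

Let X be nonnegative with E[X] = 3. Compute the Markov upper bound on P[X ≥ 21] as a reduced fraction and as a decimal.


μ = E[X] = 3, a = 21.
Markov: P[X ≥ 21] ≤ μ/a = (3)/21 = 1/7.
Numerically: ≈ 0.142857.
(Since a = 21 > μ = 3.000000, the bound 1/7 is < 1 and informative.)

P[X ≥ 21] ≤ 1/7 ≈ 0.142857.


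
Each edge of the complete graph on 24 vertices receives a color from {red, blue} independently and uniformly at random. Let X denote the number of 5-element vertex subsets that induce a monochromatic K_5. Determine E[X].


Let X = Σ_S X_S over the C(24, 5) = 42504 subsets S of size 5, where X_S = 1 if the K_5 on S is monochromatic.
For a fixed S, the K_5 on S has C(5, 2) = 10 edges. P[all 10 edges red] = (1/2)^10, and likewise for blue, so P[monochromatic] = 2·(1/2)^10 = 2^{1 − 10} = 1/512.
By linearity: E[X] = C(24, 5) · 2^{1 − 10} = 42504 · 1/512 = 5313/64.
Numerically: E[X] ≈ 83.015625.

E[X] = C(24,5)·2^(1−C(5,2)) = 5313/64 ≈ 83.015625.


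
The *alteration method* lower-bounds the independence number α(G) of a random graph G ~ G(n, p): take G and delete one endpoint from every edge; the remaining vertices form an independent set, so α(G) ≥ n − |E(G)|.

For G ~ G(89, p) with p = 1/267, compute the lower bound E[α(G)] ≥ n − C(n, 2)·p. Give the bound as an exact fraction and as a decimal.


E[|E(G)|] = C(89, 2)·p = 3916 · (1/267) = 44/3.
E[α(G)] ≥ n − E[|E(G)|] = 89 − 44/3 = 223/3.
Numerically: ≈ 74.3333.
(This is only a lower bound; the true E[α(G)] may be larger.)

E[α(G)] ≥ 223/3 ≈ 74.3333.


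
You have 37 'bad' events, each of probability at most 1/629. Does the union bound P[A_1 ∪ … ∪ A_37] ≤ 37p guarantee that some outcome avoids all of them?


Union bound: P[∪_{i=1}^{37} A_i] ≤ Σ_i P[A_i] ≤ 37·p = 37·(1/629) = 1/17.
Numerically: 1/17 ≈ 0.058824.
Is 1/17 < 1? YES.
Since P[∪ A_i] ≤ 1/17 < 1, the complement has P[∩ A_i^c] ≥ 1 − 1/17 = 16/17 > 0, so some outcome avoids every A_i.

37·p = 1/17 ≈ 0.058824; existence CERTIFIED by the union bound.


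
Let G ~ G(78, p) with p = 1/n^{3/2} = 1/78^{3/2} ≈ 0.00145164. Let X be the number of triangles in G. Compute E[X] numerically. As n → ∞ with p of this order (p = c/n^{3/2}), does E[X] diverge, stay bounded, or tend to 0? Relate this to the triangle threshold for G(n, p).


Number of potential triangles: C(78, 3) = 76076.
Each occurs with probability p³ ≈ (0.00145164)³ ≈ 3.05896345e-09.
By linearity: E[X] = C(78, 3)·p³ ≈ 76076 · 3.05896345e-09 ≈ 0.000233.
Since α = 3/2 > 1, p = c/n^{3/2} = o(1/n) is below the triangle threshold p ~ 1/n. Asymptotically E[X] ~ (c³/6)·n^{3(1−α)} = (1³/6)·n^{-1.5} → 0, so by Markov's inequality G has no triangles w.h.p.

E[X] ≈ 0.000233; in regime p = Θ(1/n^{3/2}) E[X] tends to 0 (below the triangle threshold p ~ 1/n).


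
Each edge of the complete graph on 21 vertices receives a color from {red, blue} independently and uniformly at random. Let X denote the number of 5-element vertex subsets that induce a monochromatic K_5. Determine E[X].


Let X = Σ_S X_S over the C(21, 5) = 20349 subsets S of size 5, where X_S = 1 if the K_5 on S is monochromatic.
For a fixed S, the K_5 on S has C(5, 2) = 10 edges. P[all 10 edges red] = (1/2)^10, and likewise for blue, so P[monochromatic] = 2·(1/2)^10 = 2^{1 − 10} = 1/512.
Summing: E[X] = C(21, 5) · 2^{1 − 10} = 20349 · 1/512 = 20349/512.
Numerically: E[X] ≈ 39.744141.

E[X] = C(21,5)·2^(1−C(5,2)) = 20349/512 ≈ 39.744141.


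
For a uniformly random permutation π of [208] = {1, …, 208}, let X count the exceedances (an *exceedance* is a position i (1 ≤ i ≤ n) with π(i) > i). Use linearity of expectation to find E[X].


Write X = Σ_{i=1}^{208} X_i, where X_i = 1_{π(i) > i}.
For each fixed i, π(i) is uniform over {1, …, 208} (marginal of a uniform permutation), so P[π(i) > i] = (n − i)/n. Summing: Σ_{i=1}^{208} (n − i)/n = (0 + 1 + … + 207)/208 = 208(208 − 1)/(2·208) = (208 − 1)/2.
Hence E[X] = Σ_{i=1}^{208} (208 − i)/208 = 207/2 ≈ 103.500.

E[X] = 207/2 = 103.500.


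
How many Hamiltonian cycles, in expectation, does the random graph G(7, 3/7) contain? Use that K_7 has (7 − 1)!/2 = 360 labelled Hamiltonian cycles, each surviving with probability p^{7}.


K_7 has (7 − 1)!/2 = 360 labelled Hamiltonian cycles.
For each such Hamiltonian cycle H, let X_H = 1 if all 7 edges of H are present in G. Then P[X_H = 1] = p^{7} = (3/7)^{7} = 2187/823543.
By linearity of expectation: E[X] = Σ_H E[X_H] = 360 · p^{7} = 360 · 2187/823543 = 787320/823543.
Numerically: E[X] ≈ 0.956.

E[X] = 360 · (3/7)^{7} = 787320/823543 ≈ 0.956.


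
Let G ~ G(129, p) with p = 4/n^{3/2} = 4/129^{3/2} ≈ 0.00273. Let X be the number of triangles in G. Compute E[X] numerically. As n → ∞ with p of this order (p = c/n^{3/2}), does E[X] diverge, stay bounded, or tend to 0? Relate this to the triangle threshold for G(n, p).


Number of potential triangles: C(129, 3) = 349504.
Each occurs with probability p³ ≈ (0.00273)³ ≈ 2.03482e-08.
By linearity: E[X] = C(129, 3)·p³ ≈ 349504 · 2.03482e-08 ≈ 0.007.
Since α = 3/2 > 1, p = c/n^{3/2} = o(1/n) is below the triangle threshold p ~ 1/n. Asymptotically E[X] ~ (c³/6)·n^{3(1−α)} = (4³/6)·n^{-1.5} → 0, so by Markov's inequality G has no triangles w.h.p.

E[X] ≈ 0.007; in regime p = Θ(1/n^{3/2}) E[X] tends to 0 (below the triangle threshold p ~ 1/n).


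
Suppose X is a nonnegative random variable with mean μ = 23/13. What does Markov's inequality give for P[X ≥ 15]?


μ = E[X] = 23/13, a = 15.
Markov: P[X ≥ 15] ≤ μ/a = (23/13)/15 = 23/195.
Numerically: ≈ 0.1179.
(Since a = 15 > μ = 1.7692, the bound 23/195 is < 1 and informative.)

P[X ≥ 15] ≤ 23/195 ≈ 0.1179.


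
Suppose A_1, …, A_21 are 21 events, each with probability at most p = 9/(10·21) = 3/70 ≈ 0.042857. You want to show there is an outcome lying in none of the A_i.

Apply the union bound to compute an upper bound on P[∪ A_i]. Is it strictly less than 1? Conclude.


Union bound: P[∪_{i=1}^{21} A_i] ≤ Σ_i P[A_i] ≤ 21·p = 21·(3/70) = 9/10.
Numerically: 9/10 ≈ 0.900000.
Is 9/10 < 1? YES.
Since P[∪ A_i] ≤ 9/10 < 1, the complement has P[∩ A_i^c] ≥ 1 − 9/10 = 1/10 > 0, so some outcome avoids every A_i.

21·p = 9/10 ≈ 0.900000; existence CERTIFIED by the union bound.


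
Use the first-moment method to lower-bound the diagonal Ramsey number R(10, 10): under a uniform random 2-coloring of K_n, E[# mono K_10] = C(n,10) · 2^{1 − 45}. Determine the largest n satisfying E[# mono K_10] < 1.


We need C(n, 10) · 2^{1 − 45} < 1, i.e. C(n, 10) < 2^{45 − 1} = 17592186044416.
Check values of n near the boundary:
  n = 98: C(98, 10) = 14005614014756; 14005614014756 < 17592186044416? YES
  n = 99: C(99, 10) = 15579278510796; 15579278510796 < 17592186044416? YES
  n = 100: C(100, 10) = 17310309456440; 17310309456440 < 17592186044416? YES
  n = 101: C(101, 10) = 19212541264840; 19212541264840 < 17592186044416? NO
  n = 102: C(102, 10) = 21300860967540; 21300860967540 < 17592186044416? NO
  n = 103: C(103, 10) = 23591276125340; 23591276125340 < 17592186044416? NO
The largest n with C(n, 10) < 17592186044416 is n = 100 (where E[X] = 2163788682055/2199023255552 ≈ 0.9840). Hence R(10, 10) > 100, i.e. R(10, 10) ≥ 101.

Largest n = 100; hence R(10, 10) > 100.


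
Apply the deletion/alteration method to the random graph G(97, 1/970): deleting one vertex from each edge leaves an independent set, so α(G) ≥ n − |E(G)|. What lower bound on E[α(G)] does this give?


E[|E(G)|] = C(97, 2)·p = 4656 · (1/970) = 24/5.
E[α(G)] ≥ n − E[|E(G)|] = 97 − 24/5 = 461/5.
Numerically: ≈ 92.200000.
(This is only a lower bound; the true E[α(G)] may be larger.)

E[α(G)] ≥ 461/5 ≈ 92.200000.


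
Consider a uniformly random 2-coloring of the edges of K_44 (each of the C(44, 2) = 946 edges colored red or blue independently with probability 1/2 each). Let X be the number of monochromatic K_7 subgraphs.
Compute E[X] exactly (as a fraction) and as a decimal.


Let X = Σ_S X_S over the C(44, 7) = 38320568 subsets S of size 7, where X_S = 1 if the K_7 on S is monochromatic.
For a fixed S, the K_7 on S has C(7, 2) = 21 edges. P[all 21 edges red] = (1/2)^21, and likewise for blue, so P[monochromatic] = 2·(1/2)^21 = 2^{1 − 21} = 1/1048576.
By linearity of expectation: E[X] = C(44, 7) · 2^{1 − 21} = 38320568 · 1/1048576 = 4790071/131072.
Numerically: E[X] ≈ 36.54534.

E[X] = C(44,7)·2^(1−C(7,2)) = 4790071/131072 ≈ 36.54534.


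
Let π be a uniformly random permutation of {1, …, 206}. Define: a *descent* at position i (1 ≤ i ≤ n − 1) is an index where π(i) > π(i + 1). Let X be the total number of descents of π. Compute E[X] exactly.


Write X = Σ X_I over i = 1, …, 205, with X_I the indicator of one descent.
There are 205 indicators.
For each fixed i, the pair (π(i), π(i+1)) is a uniformly random ordered pair of distinct values from {1, …, 206}; by symmetry P[π(i) > π(i+1)] = 1/2.
By linearity: E[X] = 205 · (1/2) = (206 − 1) · (1/2) = 205/2 ≈ 102.50000.

E[X] = 205/2 = 102.50000.


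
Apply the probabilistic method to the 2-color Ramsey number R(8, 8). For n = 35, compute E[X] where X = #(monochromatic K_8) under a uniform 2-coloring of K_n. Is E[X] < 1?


E[X] = C(35, 8) · 2^{1 − 28} = 23535820 · 2^{−27} = 23535820/134217728.
As a reduced fraction: E[X] = 5883955/33554432 ≈ 0.175.
Is E[X] < 1? YES.
Since E[X] < 1, there exists a 2-coloring of K_{35} with no monochromatic K_8; hence R(8, 8) > 35.

E[X] = 5883955/33554432 ≈ 0.175; E[X] < 1, so R(8, 8) > 35.


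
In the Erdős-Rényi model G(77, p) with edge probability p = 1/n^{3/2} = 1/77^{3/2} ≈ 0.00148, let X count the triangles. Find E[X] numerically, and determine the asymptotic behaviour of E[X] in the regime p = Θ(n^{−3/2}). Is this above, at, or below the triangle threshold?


Number of potential triangles: C(77, 3) = 73150.
Each occurs with probability p³ ≈ (0.00148)³ ≈ 3.24184e-09.
By linearity: E[X] = C(77, 3)·p³ ≈ 73150 · 3.24184e-09 ≈ 0.000.
Since α = 3/2 > 1, p = c/n^{3/2} = o(1/n) is below the triangle threshold p ~ 1/n. Asymptotically E[X] ~ (c³/6)·n^{3(1−α)} = (1³/6)·n^{-1.5} → 0, so by Markov's inequality G has no triangles w.h.p.

E[X] ≈ 0.000; in regime p = Θ(1/n^{3/2}) E[X] tends to 0 (below the triangle threshold p ~ 1/n).


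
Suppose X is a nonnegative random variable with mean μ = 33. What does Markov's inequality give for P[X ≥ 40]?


μ = E[X] = 33, a = 40.
Markov: P[X ≥ 40] ≤ μ/a = (33)/40 = 33/40.
Numerically: ≈ 0.825000.
(Since a = 40 > μ = 33.000000, the bound 33/40 is < 1 and informative.)

P[X ≥ 40] ≤ 33/40 ≈ 0.825000.


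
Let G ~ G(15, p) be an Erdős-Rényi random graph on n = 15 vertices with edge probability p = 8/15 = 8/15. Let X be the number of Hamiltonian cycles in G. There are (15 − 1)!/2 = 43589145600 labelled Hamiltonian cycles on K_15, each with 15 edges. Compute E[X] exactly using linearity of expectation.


K_15 has (15 − 1)!/2 = 43589145600 labelled Hamiltonian cycles.
For each such Hamiltonian cycle H, let X_H = 1 if all 15 edges of H are present in G. Then P[X_H = 1] = p^{15} = (8/15)^{15} = 35184372088832/437893890380859375.
By linearity of expectation: E[X] = Σ_H E[X_H] = 43589145600 · p^{15} = 43589145600 · 35184372088832/437893890380859375 = 252453780711880523776/72081298828125.
Numerically: E[X] ≈ 3.50235e+06.

E[X] = 43589145600 · (8/15)^{15} = 252453780711880523776/72081298828125 ≈ 3.50235e+06.


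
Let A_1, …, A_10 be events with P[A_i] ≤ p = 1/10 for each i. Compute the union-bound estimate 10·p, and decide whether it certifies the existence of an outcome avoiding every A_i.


Union bound: P[∪_{i=1}^{10} A_i] ≤ Σ_i P[A_i] ≤ 10·p = 10·(1/10) = 1.
Numerically: 1 ≈ 1.000000.
Is 1 < 1? NO.
Since the bound 1 is ≥ 1, the union bound is uninformative here; it does NOT by itself certify existence.

10·p = 1 ≈ 1.000000; existence NOT certified by the union bound.


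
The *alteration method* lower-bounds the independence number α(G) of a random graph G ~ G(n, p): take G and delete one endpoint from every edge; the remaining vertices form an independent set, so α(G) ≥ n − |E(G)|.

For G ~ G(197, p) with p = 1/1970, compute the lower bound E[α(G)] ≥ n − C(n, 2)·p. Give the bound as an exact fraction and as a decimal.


E[|E(G)|] = C(197, 2)·p = 19306 · (1/1970) = 49/5.
E[α(G)] ≥ n − E[|E(G)|] = 197 − 49/5 = 936/5.
Numerically: ≈ 187.2000.
(This is only a lower bound; the true E[α(G)] may be larger.)

E[α(G)] ≥ 936/5 ≈ 187.2000.


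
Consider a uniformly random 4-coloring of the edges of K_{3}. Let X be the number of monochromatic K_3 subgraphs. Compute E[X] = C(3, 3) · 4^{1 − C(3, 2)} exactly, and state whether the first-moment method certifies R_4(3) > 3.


E[X] = C(3, 3) · 4^{1 − 3} = 1 · 4^{−2} = 1/16.
As a reduced fraction: E[X] = 1/16 ≈ 0.062500.
Is E[X] < 1? YES.
Since E[X] < 1, there exists a 4-coloring of K_{3} with no monochromatic K_3; hence R_4(3) > 3.

E[X] = 1/16 ≈ 0.062500; E[X] < 1, so R_4(3) > 3.


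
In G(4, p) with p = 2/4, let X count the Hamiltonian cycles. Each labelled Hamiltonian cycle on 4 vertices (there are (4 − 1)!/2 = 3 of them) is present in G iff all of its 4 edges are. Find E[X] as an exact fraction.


K_4 has (4 − 1)!/2 = 3 labelled Hamiltonian cycles.
For each such Hamiltonian cycle H, let X_H = 1 if all 4 edges of H are present in G. Then P[X_H = 1] = p^{4} = (1/2)^{4} = 1/16.
By linearity: E[X] = Σ_H E[X_H] = 3 · p^{4} = 3 · 1/16 = 3/16.
Numerically: E[X] ≈ 0.1875.

E[X] = 3 · (1/2)^{4} = 3/16 ≈ 0.1875.


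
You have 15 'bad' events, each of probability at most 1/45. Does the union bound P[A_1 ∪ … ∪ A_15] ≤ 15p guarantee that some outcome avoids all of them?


Union bound: P[∪_{i=1}^{15} A_i] ≤ Σ_i P[A_i] ≤ 15·p = 15·(1/45) = 1/3.
Numerically: 1/3 ≈ 0.333333.
Is 1/3 < 1? YES.
Since P[∪ A_i] ≤ 1/3 < 1, the complement has P[∩ A_i^c] ≥ 1 − 1/3 = 2/3 > 0, so some outcome avoids every A_i.

15·p = 1/3 ≈ 0.333333; existence CERTIFIED by the union bound.


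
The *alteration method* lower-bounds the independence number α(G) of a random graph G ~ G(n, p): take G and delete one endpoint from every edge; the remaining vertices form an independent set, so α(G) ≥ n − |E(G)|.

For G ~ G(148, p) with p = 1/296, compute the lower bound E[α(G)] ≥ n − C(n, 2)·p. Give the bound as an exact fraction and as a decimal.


E[|E(G)|] = C(148, 2)·p = 10878 · (1/296) = 147/4.
E[α(G)] ≥ n − E[|E(G)|] = 148 − 147/4 = 445/4.
Numerically: ≈ 111.250.
(This is only a lower bound; the true E[α(G)] may be larger.)

E[α(G)] ≥ 445/4 ≈ 111.250.


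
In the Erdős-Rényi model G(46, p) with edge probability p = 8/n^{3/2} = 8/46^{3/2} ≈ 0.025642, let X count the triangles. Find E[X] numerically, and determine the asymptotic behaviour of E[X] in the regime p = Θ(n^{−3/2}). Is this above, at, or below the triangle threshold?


Number of potential triangles: C(46, 3) = 15180.
Each occurs with probability p³ ≈ (0.025642)³ ≈ 1.6860083e-05.
By linearity: E[X] = C(46, 3)·p³ ≈ 15180 · 1.6860083e-05 ≈ 0.25594.
Since α = 3/2 > 1, p = c/n^{3/2} = o(1/n) is below the triangle threshold p ~ 1/n. Asymptotically E[X] ~ (c³/6)·n^{3(1−α)} = (8³/6)·n^{-1.5} → 0, so by Markov's inequality G has no triangles w.h.p.

E[X] ≈ 0.25594; in regime p = Θ(1/n^{3/2}) E[X] tends to 0 (below the triangle threshold p ~ 1/n).


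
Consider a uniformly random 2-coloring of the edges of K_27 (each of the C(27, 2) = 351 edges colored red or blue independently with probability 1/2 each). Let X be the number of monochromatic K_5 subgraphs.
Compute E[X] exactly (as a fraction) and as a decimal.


Let X = Σ_S X_S over the C(27, 5) = 80730 subsets S of size 5, where X_S = 1 if the K_5 on S is monochromatic.
For a fixed S, the K_5 on S has C(5, 2) = 10 edges. P[all 10 edges red] = (1/2)^10, and likewise for blue, so P[monochromatic] = 2·(1/2)^10 = 2^{1 − 10} = 1/512.
Summing: E[X] = C(27, 5) · 2^{1 − 10} = 80730 · 1/512 = 40365/256.
Numerically: E[X] ≈ 157.675781.

E[X] = C(27,5)·2^(1−C(5,2)) = 40365/256 ≈ 157.675781.


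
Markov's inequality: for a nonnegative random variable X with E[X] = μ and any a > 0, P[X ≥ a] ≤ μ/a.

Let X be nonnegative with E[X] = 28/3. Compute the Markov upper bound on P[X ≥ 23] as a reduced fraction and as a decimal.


μ = E[X] = 28/3, a = 23.
Markov: P[X ≥ 23] ≤ μ/a = (28/3)/23 = 28/69.
Numerically: ≈ 0.4058.
(Since a = 23 > μ = 9.3333, the bound 28/69 is < 1 and informative.)

P[X ≥ 23] ≤ 28/69 ≈ 0.4058.


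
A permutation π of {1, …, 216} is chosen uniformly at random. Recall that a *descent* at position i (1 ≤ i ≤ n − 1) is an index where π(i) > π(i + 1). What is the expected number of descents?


Write X = Σ X_I over i = 1, …, 215, with X_I the indicator of one descent.
There are 215 indicators.
For each fixed i, the pair (π(i), π(i+1)) is a uniformly random ordered pair of distinct values from {1, …, 216}; by symmetry P[π(i) > π(i+1)] = 1/2.
By linearity: E[X] = 215 · (1/2) = (216 − 1) · (1/2) = 215/2 ≈ 107.5000.

E[X] = 215/2 = 107.5000.


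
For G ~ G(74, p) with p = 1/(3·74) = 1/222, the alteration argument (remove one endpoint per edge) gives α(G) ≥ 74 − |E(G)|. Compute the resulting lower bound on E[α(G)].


E[|E(G)|] = C(74, 2)·p = 2701 · (1/222) = 73/6.
E[α(G)] ≥ n − E[|E(G)|] = 74 − 73/6 = 371/6.
Numerically: ≈ 61.833.
(This is only a lower bound; the true E[α(G)] may be larger.)

E[α(G)] ≥ 371/6 ≈ 61.833.


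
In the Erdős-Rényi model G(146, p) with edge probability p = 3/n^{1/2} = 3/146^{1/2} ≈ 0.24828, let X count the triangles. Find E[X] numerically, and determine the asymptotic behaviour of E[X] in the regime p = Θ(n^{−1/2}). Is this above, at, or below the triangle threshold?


Number of potential triangles: C(146, 3) = 508080.
Each occurs with probability p³ ≈ (0.24828)³ ≈ 1.5305040e-02.
By linearity: E[X] = C(146, 3)·p³ ≈ 508080 · 1.5305040e-02 ≈ 7776.18493.
Since α = 1/2 < 1, p = c/n^{1/2} ≫ 1/n is above the triangle threshold p ~ 1/n. Asymptotically E[X] ~ (c³/6)·n^{3(1−α)} = (3³/6)·n^{1.5} → ∞; triangles are abundant w.h.p.

E[X] ≈ 7776.18493; in regime p = Θ(1/n^{1/2}) E[X] diverges (above the triangle threshold p ~ 1/n).


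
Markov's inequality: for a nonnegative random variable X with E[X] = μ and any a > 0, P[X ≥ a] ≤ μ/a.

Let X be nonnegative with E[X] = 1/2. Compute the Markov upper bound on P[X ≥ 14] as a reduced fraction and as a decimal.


μ = E[X] = 1/2, a = 14.
Markov: P[X ≥ 14] ≤ μ/a = (1/2)/14 = 1/28.
Numerically: ≈ 0.036.
(Since a = 14 > μ = 0.500, the bound 1/28 is < 1 and informative.)

P[X ≥ 14] ≤ 1/28 ≈ 0.036.


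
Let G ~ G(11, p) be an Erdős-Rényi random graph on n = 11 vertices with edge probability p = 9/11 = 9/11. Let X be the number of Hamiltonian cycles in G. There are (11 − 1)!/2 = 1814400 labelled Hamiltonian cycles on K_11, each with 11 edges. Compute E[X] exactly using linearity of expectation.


K_11 has (11 − 1)!/2 = 1814400 labelled Hamiltonian cycles.
For each such Hamiltonian cycle H, let X_H = 1 if all 11 edges of H are present in G. Then P[X_H = 1] = p^{11} = (9/11)^{11} = 31381059609/285311670611.
By linearity: E[X] = Σ_H E[X_H] = 1814400 · p^{11} = 1814400 · 31381059609/285311670611 = 56937794554569600/285311670611.
Numerically: E[X] ≈ 1.996e+05.

E[X] = 1814400 · (9/11)^{11} = 56937794554569600/285311670611 ≈ 1.996e+05.


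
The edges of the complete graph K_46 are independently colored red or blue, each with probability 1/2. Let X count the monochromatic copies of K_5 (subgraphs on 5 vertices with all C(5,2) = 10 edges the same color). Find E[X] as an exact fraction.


Let X = Σ_S X_S over the C(46, 5) = 1370754 subsets S of size 5, where X_S = 1 if the K_5 on S is monochromatic.
For a fixed S, the K_5 on S has C(5, 2) = 10 edges. P[all 10 edges red] = (1/2)^10, and likewise for blue, so P[monochromatic] = 2·(1/2)^10 = 2^{1 − 10} = 1/512.
By linearity of expectation: E[X] = C(46, 5) · 2^{1 − 10} = 1370754 · 1/512 = 685377/256.
Numerically: E[X] ≈ 2677.25391.

E[X] = C(46,5)·2^(1−C(5,2)) = 685377/256 ≈ 2677.25391.


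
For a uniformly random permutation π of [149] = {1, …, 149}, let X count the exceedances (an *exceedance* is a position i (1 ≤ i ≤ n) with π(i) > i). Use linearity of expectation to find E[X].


Write X = Σ_{i=1}^{149} X_i, where X_i = 1_{π(i) > i}.
For each fixed i, π(i) is uniform over {1, …, 149} (marginal of a uniform permutation), so P[π(i) > i] = (n − i)/n. Summing: Σ_{i=1}^{149} (n − i)/n = (0 + 1 + … + 148)/149 = 149(149 − 1)/(2·149) = (149 − 1)/2.
Hence E[X] = Σ_{i=1}^{149} (149 − i)/149 = 74 ≈ 74.000.

E[X] = 74 = 74.000.


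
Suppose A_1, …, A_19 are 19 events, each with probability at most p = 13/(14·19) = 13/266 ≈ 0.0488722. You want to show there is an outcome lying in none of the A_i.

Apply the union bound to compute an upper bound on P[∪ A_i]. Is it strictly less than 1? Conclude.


Union bound: P[∪_{i=1}^{19} A_i] ≤ Σ_i P[A_i] ≤ 19·p = 19·(13/266) = 13/14.
Numerically: 13/14 ≈ 0.9285714.
Is 13/14 < 1? YES.
Since P[∪ A_i] ≤ 13/14 < 1, the complement has P[∩ A_i^c] ≥ 1 − 13/14 = 1/14 > 0, so some outcome avoids every A_i.

19·p = 13/14 ≈ 0.9285714; existence CERTIFIED by the union bound.


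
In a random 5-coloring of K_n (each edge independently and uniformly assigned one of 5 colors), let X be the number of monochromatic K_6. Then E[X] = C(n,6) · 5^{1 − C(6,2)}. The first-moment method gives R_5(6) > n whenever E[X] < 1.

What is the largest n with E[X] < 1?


We need C(n, 6) · 5^{1 − 15} < 1, i.e. C(n, 6) < 5^{15 − 1} = 6103515625.
Check values of n near the boundary:
  n = 127: C(127, 6) = 5169379425; 5169379425 < 6103515625? YES
  n = 128: C(128, 6) = 5423611200; 5423611200 < 6103515625? YES
  n = 129: C(129, 6) = 5688177600; 5688177600 < 6103515625? YES
  n = 130: C(130, 6) = 5963412000; 5963412000 < 6103515625? YES
  n = 131: C(131, 6) = 6249655776; 6249655776 < 6103515625? NO
The largest n with C(n, 6) < 6103515625 is n = 130 (where E[X] = 47707296/48828125 ≈ 0.97705). Hence R_5(6) > 130, i.e. R_5(6) ≥ 131.

Largest n = 130; hence R_5(6) > 130.


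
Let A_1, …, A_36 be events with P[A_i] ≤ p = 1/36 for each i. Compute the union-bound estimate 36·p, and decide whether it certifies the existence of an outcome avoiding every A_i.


Union bound: P[∪_{i=1}^{36} A_i] ≤ Σ_i P[A_i] ≤ 36·p = 36·(1/36) = 1.
Numerically: 1 ≈ 1.0000.
Is 1 < 1? NO.
Since the bound 1 is ≥ 1, the union bound is uninformative here; it does NOT by itself certify existence.

36·p = 1 ≈ 1.0000; existence NOT certified by the union bound.


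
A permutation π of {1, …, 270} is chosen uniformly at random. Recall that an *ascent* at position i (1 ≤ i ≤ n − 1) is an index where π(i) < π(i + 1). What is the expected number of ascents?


Write X = Σ X_I over i = 1, …, 269, with X_I the indicator of one ascent.
There are 269 indicators.
For each fixed i, the pair (π(i), π(i+1)) is a uniformly random ordered pair of distinct values from {1, …, 270}; by symmetry P[π(i) < π(i+1)] = 1/2.
By linearity: E[X] = 269 · (1/2) = (270 − 1) · (1/2) = 269/2 ≈ 134.500.

E[X] = 269/2 = 134.500.


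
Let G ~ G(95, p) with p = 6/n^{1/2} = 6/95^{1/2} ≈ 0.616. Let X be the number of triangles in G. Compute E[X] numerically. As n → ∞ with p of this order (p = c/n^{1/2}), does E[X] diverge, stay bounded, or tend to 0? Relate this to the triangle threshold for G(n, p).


Number of potential triangles: C(95, 3) = 138415.
Each occurs with probability p³ ≈ (0.616)³ ≈ 2.33275e-01.
By linearity: E[X] = C(95, 3)·p³ ≈ 138415 · 2.33275e-01 ≈ 32288.770.
Since α = 1/2 < 1, p = c/n^{1/2} ≫ 1/n is above the triangle threshold p ~ 1/n. Asymptotically E[X] ~ (c³/6)·n^{3(1−α)} = (6³/6)·n^{1.5} → ∞; triangles are abundant w.h.p.

E[X] ≈ 32288.770; in regime p = Θ(1/n^{1/2}) E[X] diverges (above the triangle threshold p ~ 1/n).


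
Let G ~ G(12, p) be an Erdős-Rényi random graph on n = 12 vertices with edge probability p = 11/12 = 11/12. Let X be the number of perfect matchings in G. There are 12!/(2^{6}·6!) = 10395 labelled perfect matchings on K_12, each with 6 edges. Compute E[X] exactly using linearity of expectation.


K_12 has 12!/(2^{6}·6!) = 10395 labelled perfect matchings.
For each such perfect matching H, let X_H = 1 if all 6 edges of H are present in G. Then P[X_H = 1] = p^{6} = (11/12)^{6} = 1771561/2985984.
Summing the indicators: E[X] = Σ_H E[X_H] = 10395 · p^{6} = 10395 · 1771561/2985984 = 682050985/110592.
Numerically: E[X] ≈ 6167.

E[X] = 10395 · (11/12)^{6} = 682050985/110592 ≈ 6167.


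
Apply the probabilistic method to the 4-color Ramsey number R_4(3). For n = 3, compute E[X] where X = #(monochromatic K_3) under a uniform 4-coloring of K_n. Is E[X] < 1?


E[X] = C(3, 3) · 4^{1 − 3} = 1 · 4^{−2} = 1/16.
As a reduced fraction: E[X] = 1/16 ≈ 0.0625000.
Is E[X] < 1? YES.
Since E[X] < 1, there exists a 4-coloring of K_{3} with no monochromatic K_3; hence R_4(3) > 3.

E[X] = 1/16 ≈ 0.0625000; E[X] < 1, so R_4(3) > 3.


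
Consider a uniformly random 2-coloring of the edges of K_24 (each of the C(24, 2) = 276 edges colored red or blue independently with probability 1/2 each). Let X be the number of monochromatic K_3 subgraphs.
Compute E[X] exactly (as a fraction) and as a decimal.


Let X = Σ_S X_S over the C(24, 3) = 2024 subsets S of size 3, where X_S = 1 if the K_3 on S is monochromatic.
For a fixed S, the K_3 on S has C(3, 2) = 3 edges. P[all 3 edges red] = (1/2)^3, and likewise for blue, so P[monochromatic] = 2·(1/2)^3 = 2^{1 − 3} = 1/4.
Summing: E[X] = C(24, 3) · 2^{1 − 3} = 2024 · 1/4 = 506.
Numerically: E[X] ≈ 506.0000.

E[X] = C(24,3)·2^(1−C(3,2)) = 506 ≈ 506.0000.


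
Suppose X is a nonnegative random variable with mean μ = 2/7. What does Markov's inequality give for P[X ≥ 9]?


μ = E[X] = 2/7, a = 9.
Markov: P[X ≥ 9] ≤ μ/a = (2/7)/9 = 2/63.
Numerically: ≈ 0.032.
(Since a = 9 > μ = 0.286, the bound 2/63 is < 1 and informative.)

P[X ≥ 9] ≤ 2/63 ≈ 0.032.


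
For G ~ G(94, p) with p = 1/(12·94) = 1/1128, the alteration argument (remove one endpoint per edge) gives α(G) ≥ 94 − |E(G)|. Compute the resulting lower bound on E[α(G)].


E[|E(G)|] = C(94, 2)·p = 4371 · (1/1128) = 31/8.
E[α(G)] ≥ n − E[|E(G)|] = 94 − 31/8 = 721/8.
Numerically: ≈ 90.125.
(This is only a lower bound; the true E[α(G)] may be larger.)

E[α(G)] ≥ 721/8 ≈ 90.125.


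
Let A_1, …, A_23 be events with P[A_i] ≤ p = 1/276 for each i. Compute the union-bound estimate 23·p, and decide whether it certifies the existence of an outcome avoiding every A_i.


Union bound: P[∪_{i=1}^{23} A_i] ≤ Σ_i P[A_i] ≤ 23·p = 23·(1/276) = 1/12.
Numerically: 1/12 ≈ 0.08333.
Is 1/12 < 1? YES.
Since P[∪ A_i] ≤ 1/12 < 1, the complement has P[∩ A_i^c] ≥ 1 − 1/12 = 11/12 > 0, so some outcome avoids every A_i.

23·p = 1/12 ≈ 0.08333; existence CERTIFIED by the union bound.


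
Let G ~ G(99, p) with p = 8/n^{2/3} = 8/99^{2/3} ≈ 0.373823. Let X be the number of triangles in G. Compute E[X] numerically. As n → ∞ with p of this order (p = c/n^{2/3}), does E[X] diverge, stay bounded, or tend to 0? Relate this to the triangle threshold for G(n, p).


Number of potential triangles: C(99, 3) = 156849.
Each occurs with probability p³ ≈ (0.373823)³ ≈ 5.22395674e-02.
By linearity: E[X] = C(99, 3)·p³ ≈ 156849 · 5.22395674e-02 ≈ 8193.723906.
Since α = 2/3 < 1, p = c/n^{2/3} ≫ 1/n is above the triangle threshold p ~ 1/n. Asymptotically E[X] ~ (c³/6)·n^{3(1−α)} = (8³/6)·n^{1} → ∞; triangles are abundant w.h.p.

E[X] ≈ 8193.723906; in regime p = Θ(1/n^{2/3}) E[X] diverges (above the triangle threshold p ~ 1/n).


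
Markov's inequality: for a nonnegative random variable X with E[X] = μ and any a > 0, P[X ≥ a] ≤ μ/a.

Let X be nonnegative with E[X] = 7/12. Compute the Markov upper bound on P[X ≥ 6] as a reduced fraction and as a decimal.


μ = E[X] = 7/12, a = 6.
Markov: P[X ≥ 6] ≤ μ/a = (7/12)/6 = 7/72.
Numerically: ≈ 0.09722.
(Since a = 6 > μ = 0.58333, the bound 7/72 is < 1 and informative.)

P[X ≥ 6] ≤ 7/72 ≈ 0.09722.


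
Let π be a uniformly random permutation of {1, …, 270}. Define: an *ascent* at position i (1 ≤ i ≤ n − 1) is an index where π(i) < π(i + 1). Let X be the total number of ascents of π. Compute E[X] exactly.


Write X = Σ X_I over i = 1, …, 269, with X_I the indicator of one ascent.
There are 269 indicators.
For each fixed i, the pair (π(i), π(i+1)) is a uniformly random ordered pair of distinct values from {1, …, 270}; by symmetry P[π(i) < π(i+1)] = 1/2.
By linearity: E[X] = 269 · (1/2) = (270 − 1) · (1/2) = 269/2 ≈ 134.50000.

E[X] = 269/2 = 134.50000.


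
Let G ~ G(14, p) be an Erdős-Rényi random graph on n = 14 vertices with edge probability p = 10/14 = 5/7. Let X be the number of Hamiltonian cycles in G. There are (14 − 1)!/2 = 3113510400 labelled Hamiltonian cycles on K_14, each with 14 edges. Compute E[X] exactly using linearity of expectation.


K_14 has (14 − 1)!/2 = 3113510400 labelled Hamiltonian cycles.
For each such Hamiltonian cycle H, let X_H = 1 if all 14 edges of H are present in G. Then P[X_H = 1] = p^{14} = (5/7)^{14} = 6103515625/678223072849.
By linearity of expectation: E[X] = Σ_H E[X_H] = 3113510400 · p^{14} = 3113510400 · 6103515625/678223072849 = 2714765625000000000/96889010407.
Numerically: E[X] ≈ 2.80193e+07.

E[X] = 3113510400 · (5/7)^{14} = 2714765625000000000/96889010407 ≈ 2.80193e+07.


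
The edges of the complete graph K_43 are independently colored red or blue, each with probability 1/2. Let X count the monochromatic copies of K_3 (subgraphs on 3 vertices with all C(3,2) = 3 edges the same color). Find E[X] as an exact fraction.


Let X = Σ_S X_S over the C(43, 3) = 12341 subsets S of size 3, where X_S = 1 if the K_3 on S is monochromatic.
For a fixed S, the K_3 on S has C(3, 2) = 3 edges. P[all 3 edges red] = (1/2)^3, and likewise for blue, so P[monochromatic] = 2·(1/2)^3 = 2^{1 − 3} = 1/4.
By linearity of expectation: E[X] = C(43, 3) · 2^{1 − 3} = 12341 · 1/4 = 12341/4.
Numerically: E[X] ≈ 3085.250.

E[X] = C(43,3)·2^(1−C(3,2)) = 12341/4 ≈ 3085.250.


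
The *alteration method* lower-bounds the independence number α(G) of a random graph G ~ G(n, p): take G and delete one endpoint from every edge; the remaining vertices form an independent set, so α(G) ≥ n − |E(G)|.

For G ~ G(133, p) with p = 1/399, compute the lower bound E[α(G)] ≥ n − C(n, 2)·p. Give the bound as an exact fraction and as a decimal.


E[|E(G)|] = C(133, 2)·p = 8778 · (1/399) = 22.
E[α(G)] ≥ n − E[|E(G)|] = 133 − 22 = 111.
Numerically: ≈ 111.000.
(This is only a lower bound; the true E[α(G)] may be larger.)

E[α(G)] ≥ 111 ≈ 111.000.


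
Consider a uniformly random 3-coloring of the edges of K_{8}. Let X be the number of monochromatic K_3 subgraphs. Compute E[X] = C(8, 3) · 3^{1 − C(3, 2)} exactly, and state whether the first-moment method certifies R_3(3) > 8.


E[X] = C(8, 3) · 3^{1 − 3} = 56 · 3^{−2} = 56/9.
As a reduced fraction: E[X] = 56/9 ≈ 6.222222.
Is E[X] < 1? NO.
Since E[X] ≥ 1, the first-moment bound is inconclusive at n = 8; it does NOT by itself certify R_3(3) > 8.

E[X] = 56/9 ≈ 6.222222; E[X] ≥ 1; first-moment method inconclusive here.


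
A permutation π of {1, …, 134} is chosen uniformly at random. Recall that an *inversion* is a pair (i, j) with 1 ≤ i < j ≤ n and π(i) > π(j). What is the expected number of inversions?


Write X = Σ X_I over the C(134, 2) = 8911 pairs i < j, with X_I the indicator of one inversion.
There are 8911 indicators.
For each fixed pair i < j, the values π(i) and π(j) are two distinct elements of {1, …, 134} in uniformly random order; by symmetry P[π(i) > π(j)] = 1/2.
By linearity: E[X] = 8911 · (1/2) = C(134, 2) · (1/2) = 8911/2 = 8911/2 ≈ 4455.500000.

E[X] = 8911/2 = 4455.500000.


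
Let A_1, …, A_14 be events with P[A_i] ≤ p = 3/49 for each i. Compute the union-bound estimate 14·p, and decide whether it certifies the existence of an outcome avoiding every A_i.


Union bound: P[∪_{i=1}^{14} A_i] ≤ Σ_i P[A_i] ≤ 14·p = 14·(3/49) = 6/7.
Numerically: 6/7 ≈ 0.8571429.
Is 6/7 < 1? YES.
Since P[∪ A_i] ≤ 6/7 < 1, the complement has P[∩ A_i^c] ≥ 1 − 6/7 = 1/7 > 0, so some outcome avoids every A_i.

14·p = 6/7 ≈ 0.8571429; existence CERTIFIED by the union bound.


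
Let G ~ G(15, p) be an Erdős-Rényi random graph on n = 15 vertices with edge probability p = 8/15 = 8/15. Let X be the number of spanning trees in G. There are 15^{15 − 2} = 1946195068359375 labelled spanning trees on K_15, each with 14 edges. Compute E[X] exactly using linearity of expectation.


K_15 has 15^{15 − 2} = 1946195068359375 labelled spanning trees.
For each such spanning tree H, let X_H = 1 if all 14 edges of H are present in G. Then P[X_H = 1] = p^{14} = (8/15)^{14} = 4398046511104/29192926025390625.
By linearity of expectation: E[X] = Σ_H E[X_H] = 1946195068359375 · p^{14} = 1946195068359375 · 4398046511104/29192926025390625 = 4398046511104/15.
Numerically: E[X] ≈ 2.932e+11.

E[X] = 1946195068359375 · (8/15)^{14} = 4398046511104/15 ≈ 2.932e+11.


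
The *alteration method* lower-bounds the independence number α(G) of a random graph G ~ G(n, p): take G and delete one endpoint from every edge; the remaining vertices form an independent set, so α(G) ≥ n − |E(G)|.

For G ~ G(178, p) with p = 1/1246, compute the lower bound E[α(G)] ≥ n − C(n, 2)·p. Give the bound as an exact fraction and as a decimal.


E[|E(G)|] = C(178, 2)·p = 15753 · (1/1246) = 177/14.
E[α(G)] ≥ n − E[|E(G)|] = 178 − 177/14 = 2315/14.
Numerically: ≈ 165.35714.
(This is only a lower bound; the true E[α(G)] may be larger.)

E[α(G)] ≥ 2315/14 ≈ 165.35714.


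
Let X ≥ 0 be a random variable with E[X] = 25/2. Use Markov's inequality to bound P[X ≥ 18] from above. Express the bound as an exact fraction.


μ = E[X] = 25/2, a = 18.
Markov: P[X ≥ 18] ≤ μ/a = (25/2)/18 = 25/36.
Numerically: ≈ 0.6944.
(Since a = 18 > μ = 12.5000, the bound 25/36 is < 1 and informative.)

P[X ≥ 18] ≤ 25/36 ≈ 0.6944.


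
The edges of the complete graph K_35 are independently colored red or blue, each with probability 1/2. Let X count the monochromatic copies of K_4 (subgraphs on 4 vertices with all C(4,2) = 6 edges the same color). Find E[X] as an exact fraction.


Let X = Σ_S X_S over the C(35, 4) = 52360 subsets S of size 4, where X_S = 1 if the K_4 on S is monochromatic.
For a fixed S, the K_4 on S has C(4, 2) = 6 edges. P[all 6 edges red] = (1/2)^6, and likewise for blue, so P[monochromatic] = 2·(1/2)^6 = 2^{1 − 6} = 1/32.
Summing: E[X] = C(35, 4) · 2^{1 − 6} = 52360 · 1/32 = 6545/4.
Numerically: E[X] ≈ 1636.250000.

E[X] = C(35,4)·2^(1−C(4,2)) = 6545/4 ≈ 1636.250000.


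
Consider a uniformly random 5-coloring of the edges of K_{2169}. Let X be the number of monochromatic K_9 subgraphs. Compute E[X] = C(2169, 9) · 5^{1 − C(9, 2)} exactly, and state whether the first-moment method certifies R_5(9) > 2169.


E[X] = C(2169, 9) · 5^{1 − 36} = 2879753360044504243499683 · 5^{−35} = 2879753360044504243499683/2910383045673370361328125.
As a reduced fraction: E[X] = 2879753360044504243499683/2910383045673370361328125 ≈ 0.9895.
Is E[X] < 1? YES.
Since E[X] < 1, there exists a 5-coloring of K_{2169} with no monochromatic K_9; hence R_5(9) > 2169.

E[X] = 2879753360044504243499683/2910383045673370361328125 ≈ 0.9895; E[X] < 1, so R_5(9) > 2169.


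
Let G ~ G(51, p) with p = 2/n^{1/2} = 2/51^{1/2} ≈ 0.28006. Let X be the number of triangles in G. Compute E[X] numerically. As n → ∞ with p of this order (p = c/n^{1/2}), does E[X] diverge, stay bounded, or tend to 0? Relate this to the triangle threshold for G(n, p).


Number of potential triangles: C(51, 3) = 20825.
Each occurs with probability p³ ≈ (0.28006)³ ≈ 2.1965178e-02.
By linearity: E[X] = C(51, 3)·p³ ≈ 20825 · 2.1965178e-02 ≈ 457.42483.
Since α = 1/2 < 1, p = c/n^{1/2} ≫ 1/n is above the triangle threshold p ~ 1/n. Asymptotically E[X] ~ (c³/6)·n^{3(1−α)} = (2³/6)·n^{1.5} → ∞; triangles are abundant w.h.p.

E[X] ≈ 457.42483; in regime p = Θ(1/n^{1/2}) E[X] diverges (above the triangle threshold p ~ 1/n).


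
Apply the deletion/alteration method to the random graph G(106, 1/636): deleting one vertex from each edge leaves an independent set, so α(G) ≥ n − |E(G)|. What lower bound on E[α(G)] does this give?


E[|E(G)|] = C(106, 2)·p = 5565 · (1/636) = 35/4.
E[α(G)] ≥ n − E[|E(G)|] = 106 − 35/4 = 389/4.
Numerically: ≈ 97.250.
(This is only a lower bound; the true E[α(G)] may be larger.)

E[α(G)] ≥ 389/4 ≈ 97.250.


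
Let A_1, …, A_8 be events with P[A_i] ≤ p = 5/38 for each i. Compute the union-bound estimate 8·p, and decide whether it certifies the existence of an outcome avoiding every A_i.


Union bound: P[∪_{i=1}^{8} A_i] ≤ Σ_i P[A_i] ≤ 8·p = 8·(5/38) = 20/19.
Numerically: 20/19 ≈ 1.05263.
Is 20/19 < 1? NO.
Since the bound 20/19 is ≥ 1, the union bound is uninformative here; it does NOT by itself certify existence.

8·p = 20/19 ≈ 1.05263; existence NOT certified by the union bound.
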